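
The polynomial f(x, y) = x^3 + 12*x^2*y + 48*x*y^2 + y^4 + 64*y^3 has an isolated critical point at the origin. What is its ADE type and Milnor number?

The Hessian of f at 0 has rank 0. Corank 2; j^3 = (x + 4*y)^3 is a perfect cube, so E-series; the 4-jet and mu = 6 give E_6.

Type E_6, Milnor number mu = 6.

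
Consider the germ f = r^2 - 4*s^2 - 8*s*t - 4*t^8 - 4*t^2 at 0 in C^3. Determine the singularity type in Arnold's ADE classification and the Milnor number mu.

Type A_{7}, Milnor number mu = 7.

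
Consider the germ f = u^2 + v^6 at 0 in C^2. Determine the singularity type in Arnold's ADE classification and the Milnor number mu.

The Hessian of f at 0 has rank 1. Corank 1: A-series; mu = 5 gives A_5.

Type A_{5}, Milnor number mu = 5.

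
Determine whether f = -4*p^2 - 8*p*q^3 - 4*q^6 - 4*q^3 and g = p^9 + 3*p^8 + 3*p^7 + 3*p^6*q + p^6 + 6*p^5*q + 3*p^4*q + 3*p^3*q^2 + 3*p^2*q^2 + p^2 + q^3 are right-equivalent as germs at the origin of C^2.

Yes.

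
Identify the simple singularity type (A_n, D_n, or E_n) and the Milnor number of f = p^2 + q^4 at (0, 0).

Type A3, Milnor number mu = 3.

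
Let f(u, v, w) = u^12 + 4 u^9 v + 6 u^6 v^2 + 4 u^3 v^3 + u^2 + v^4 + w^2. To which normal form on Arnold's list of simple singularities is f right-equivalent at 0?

A3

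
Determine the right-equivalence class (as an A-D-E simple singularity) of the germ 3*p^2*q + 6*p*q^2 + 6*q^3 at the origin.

The Hessian of f at 0 has rank 0. Corank 2; j^3 = 3*q*(p^2 + 2*p*q + 2*q^2) splits into three distinct lines over C (the quadratic factor has nonzero discriminant), so D_4.

D_{4}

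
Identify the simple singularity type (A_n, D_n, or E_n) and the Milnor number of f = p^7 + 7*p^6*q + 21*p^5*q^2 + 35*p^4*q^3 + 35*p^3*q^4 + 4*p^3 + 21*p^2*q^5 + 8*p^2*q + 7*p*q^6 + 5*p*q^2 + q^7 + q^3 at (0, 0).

The Hessian of f at 0 has rank 0. Corank 2; j^3 = (p + q)*(2*p + q)^2 has shape L^2 M (L != M), so D-series; mu = 8 gives D_8.

Type D8, Milnor number mu = 8.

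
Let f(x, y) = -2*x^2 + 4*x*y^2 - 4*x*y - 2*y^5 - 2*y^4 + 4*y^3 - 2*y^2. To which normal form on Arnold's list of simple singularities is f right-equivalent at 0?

A_4

The Hessian of f at 0 has rank 1. Corank 1: A-series; mu = 4 gives A_4.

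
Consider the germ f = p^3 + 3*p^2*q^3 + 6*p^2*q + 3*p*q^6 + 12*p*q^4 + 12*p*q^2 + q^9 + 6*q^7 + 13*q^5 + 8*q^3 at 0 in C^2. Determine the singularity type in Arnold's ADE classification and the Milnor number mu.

Type E_8, Milnor number mu = 8.

The Hessian of f at 0 has rank 0. Corank 2; j^3 = (p + 2*q)^3 is a perfect cube, so E-series; the 5-jet and mu = 8 give E_8.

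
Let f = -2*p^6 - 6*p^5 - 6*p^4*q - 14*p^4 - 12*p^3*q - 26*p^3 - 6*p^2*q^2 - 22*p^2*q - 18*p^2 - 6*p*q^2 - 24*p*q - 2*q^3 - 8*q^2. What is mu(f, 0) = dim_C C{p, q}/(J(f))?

2

The Hessian of f at 0 is [[-36, -24], [-24, -16]] with rank 1, so corank 1. A Groebner basis of the Jacobian ideal J(f) in C{p,q} is {q^2, p + 2*q/3}; counting standard monomials gives mu = 2. Corank 1: A-series; mu = 2 gives A_2.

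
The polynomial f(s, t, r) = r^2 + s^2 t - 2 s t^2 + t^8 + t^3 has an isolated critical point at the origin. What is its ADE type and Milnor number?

Type D_9, Milnor number mu = 9.

The Hessian of f at 0 is [[0, 0, 0], [0, 0, 0], [0, 0, 2]] with rank 1, so corank 2. A Groebner basis of the Jacobian ideal J(f) in C{s,t,r} is {s^2/8 + t^7 - t^2/8, s^3 - t^3, s*t - t^2, r}; counting standard monomials gives mu = 9. Corank 2; j^3 = t*(s - t)^2 has shape L^2 M (L != M), so D-series; mu = 9 gives D_9.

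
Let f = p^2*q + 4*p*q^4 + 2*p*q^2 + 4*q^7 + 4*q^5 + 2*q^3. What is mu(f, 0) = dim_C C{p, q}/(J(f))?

4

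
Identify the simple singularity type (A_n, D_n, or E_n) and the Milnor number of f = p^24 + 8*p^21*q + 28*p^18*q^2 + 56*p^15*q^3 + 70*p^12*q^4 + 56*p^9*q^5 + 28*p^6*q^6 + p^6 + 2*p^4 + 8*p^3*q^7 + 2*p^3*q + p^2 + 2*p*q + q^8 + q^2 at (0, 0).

The Hessian of f at 0 has rank 1. Corank 1: A-series; mu = 7 gives A_7.

Type A7, Milnor number mu = 7.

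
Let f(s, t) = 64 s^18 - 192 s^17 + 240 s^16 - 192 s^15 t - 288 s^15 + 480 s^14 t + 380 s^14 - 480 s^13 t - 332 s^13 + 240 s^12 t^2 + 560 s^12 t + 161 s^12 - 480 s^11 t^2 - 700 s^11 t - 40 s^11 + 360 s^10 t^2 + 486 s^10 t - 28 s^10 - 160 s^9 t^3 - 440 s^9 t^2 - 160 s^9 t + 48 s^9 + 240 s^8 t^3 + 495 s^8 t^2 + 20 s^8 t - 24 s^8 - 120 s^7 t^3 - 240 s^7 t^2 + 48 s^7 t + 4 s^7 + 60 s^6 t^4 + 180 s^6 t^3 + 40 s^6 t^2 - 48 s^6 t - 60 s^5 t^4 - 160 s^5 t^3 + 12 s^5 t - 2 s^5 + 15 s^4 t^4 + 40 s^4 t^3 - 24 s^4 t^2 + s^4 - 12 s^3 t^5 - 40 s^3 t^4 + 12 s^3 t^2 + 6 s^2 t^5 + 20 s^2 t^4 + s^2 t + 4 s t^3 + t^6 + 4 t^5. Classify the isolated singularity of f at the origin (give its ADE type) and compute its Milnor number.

Type D_7, Milnor number mu = 7.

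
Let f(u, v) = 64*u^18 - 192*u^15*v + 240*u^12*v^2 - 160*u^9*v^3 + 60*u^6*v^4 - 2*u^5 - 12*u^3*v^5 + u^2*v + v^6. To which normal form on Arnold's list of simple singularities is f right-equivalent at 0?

The Hessian of f at 0 is [[0, 0], [0, 0]] with rank 0, so corank 2. A Groebner basis of the Jacobian ideal J(f) in C{u,v} is {u^2/6 + v^5, u^3, u*v}; counting standard monomials gives mu = 7. Corank 2; j^3 = u^2*v has shape L^2 M (L != M), so D-series; mu = 7 gives D_7.

D7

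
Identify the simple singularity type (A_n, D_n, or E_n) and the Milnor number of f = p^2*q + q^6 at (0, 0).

Type D_{7}, Milnor number mu = 7.

The Hessian of f at 0 is [[0, 0], [0, 0]] with rank 0, so corank 2. A Groebner basis of the Jacobian ideal J(f) in C{p,q} is {p^2/6 + q^5, p^3, p*q}; counting standard monomials gives mu = 7. Corank 2; j^3 = p^2*q has shape L^2 M (L != M), so D-series; mu = 7 gives D_7.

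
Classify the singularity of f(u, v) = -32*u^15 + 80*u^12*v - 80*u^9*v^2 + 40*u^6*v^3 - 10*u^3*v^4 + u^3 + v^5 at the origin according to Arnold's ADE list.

The Hessian of f at 0 has rank 0. Corank 2; j^3 = u^3 is a perfect cube, so E-series; the 5-jet and mu = 8 give E_8.

E_8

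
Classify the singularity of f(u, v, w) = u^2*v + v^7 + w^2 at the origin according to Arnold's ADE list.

D8

The Hessian of f at 0 has rank 1. Corank 2; j^3 = u^2*v has shape L^2 M (L != M), so D-series; mu = 8 gives D_8.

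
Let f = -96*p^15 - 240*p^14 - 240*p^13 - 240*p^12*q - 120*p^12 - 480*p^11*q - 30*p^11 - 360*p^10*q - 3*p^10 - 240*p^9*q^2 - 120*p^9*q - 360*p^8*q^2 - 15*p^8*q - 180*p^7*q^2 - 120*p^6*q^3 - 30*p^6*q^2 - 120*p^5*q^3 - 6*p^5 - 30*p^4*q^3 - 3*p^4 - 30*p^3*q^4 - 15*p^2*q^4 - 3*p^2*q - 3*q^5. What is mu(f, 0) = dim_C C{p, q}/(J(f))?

6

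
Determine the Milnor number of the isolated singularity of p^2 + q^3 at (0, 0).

The Hessian of f at 0 has rank 1. Corank 1: A-series; mu = 2 gives A_2.

2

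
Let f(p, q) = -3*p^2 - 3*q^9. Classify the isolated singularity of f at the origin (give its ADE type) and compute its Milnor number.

Type A_8, Milnor number mu = 8.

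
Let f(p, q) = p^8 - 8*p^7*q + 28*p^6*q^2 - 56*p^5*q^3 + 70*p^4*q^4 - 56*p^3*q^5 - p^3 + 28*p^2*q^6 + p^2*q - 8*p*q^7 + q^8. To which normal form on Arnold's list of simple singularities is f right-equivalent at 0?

D_9

The Hessian of f at 0 is [[0, 0], [0, 0]] with rank 0, so corank 2. A Groebner basis of the Jacobian ideal J(f) in C{p,q} is {p*q/8 + q^7, p*q^2, p^2 - p*q}; counting standard monomials gives mu = 9. Corank 2; j^3 = -p^2*(p - q) has shape L^2 M (L != M), so D-series; mu = 9 gives D_9.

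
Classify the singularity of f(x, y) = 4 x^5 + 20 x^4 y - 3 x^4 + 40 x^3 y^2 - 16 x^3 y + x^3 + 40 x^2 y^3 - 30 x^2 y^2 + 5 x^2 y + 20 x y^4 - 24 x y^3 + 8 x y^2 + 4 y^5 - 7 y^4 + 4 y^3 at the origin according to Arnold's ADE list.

The Hessian of f at 0 is [[0, 0], [0, 0]] with rank 0, so corank 2. A Groebner basis of the Jacobian ideal J(f) in C{x,y} is {x*y^2 + x*y/3 + 2*y^2/3, -x*y/6 + y^3 - y^2/3, x^2 + 10*x*y/3 + 8*y^2/3}; counting standard monomials gives mu = 5. Corank 2; j^3 = (x + y)*(x + 2*y)^2 has shape L^2 M (L != M), so D-series; mu = 5 gives D_5.

D_5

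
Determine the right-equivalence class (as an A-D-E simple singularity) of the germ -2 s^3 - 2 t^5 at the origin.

The Hessian of f at 0 has rank 0. Corank 2; j^3 = -2*s^3 is a perfect cube, so E-series; the 5-jet and mu = 8 give E_8.

E_{8}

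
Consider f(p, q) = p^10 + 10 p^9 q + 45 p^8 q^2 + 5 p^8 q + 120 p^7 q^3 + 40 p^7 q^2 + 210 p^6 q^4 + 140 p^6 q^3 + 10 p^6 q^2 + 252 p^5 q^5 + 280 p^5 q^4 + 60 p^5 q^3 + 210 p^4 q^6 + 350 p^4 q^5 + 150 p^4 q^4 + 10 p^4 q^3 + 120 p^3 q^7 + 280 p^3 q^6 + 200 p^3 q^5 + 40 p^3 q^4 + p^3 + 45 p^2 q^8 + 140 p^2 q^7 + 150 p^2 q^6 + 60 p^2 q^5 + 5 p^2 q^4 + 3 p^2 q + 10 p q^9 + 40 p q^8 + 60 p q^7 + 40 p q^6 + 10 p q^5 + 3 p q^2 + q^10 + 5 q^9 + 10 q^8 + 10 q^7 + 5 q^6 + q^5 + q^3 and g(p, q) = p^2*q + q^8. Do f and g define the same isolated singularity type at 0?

The Hessian of f at 0 has rank 0. Corank 2; j^3 = (p + q)^3 is a perfect cube, so E-series; the 5-jet and mu = 8 give E_8. The Hessian of g at 0 has rank 0. Corank 2; j^3 = p^2*q has shape L^2 M (L != M), so D-series; mu = 9 gives D_9. f is E_8 but g is D_9, hence not right-equivalent.

No.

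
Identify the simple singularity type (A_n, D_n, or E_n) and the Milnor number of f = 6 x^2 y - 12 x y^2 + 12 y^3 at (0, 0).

The Hessian of f at 0 is [[0, 0], [0, 0]] with rank 0, so corank 2. A Groebner basis of the Jacobian ideal J(f) in C{x,y} is {y^3, x^2 + 2*y^2, x*y - y^2}; counting standard monomials gives mu = 4. Corank 2; j^3 = 6*y*(x^2 - 2*x*y + 2*y^2) splits into three distinct lines over C (the quadratic factor has nonzero discriminant), so D_4.

Type D4, Milnor number mu = 4.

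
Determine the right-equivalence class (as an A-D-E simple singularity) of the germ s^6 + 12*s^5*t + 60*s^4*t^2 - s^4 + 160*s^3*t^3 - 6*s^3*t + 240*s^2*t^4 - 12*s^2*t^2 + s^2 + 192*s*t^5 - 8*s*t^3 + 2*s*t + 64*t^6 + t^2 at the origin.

A_3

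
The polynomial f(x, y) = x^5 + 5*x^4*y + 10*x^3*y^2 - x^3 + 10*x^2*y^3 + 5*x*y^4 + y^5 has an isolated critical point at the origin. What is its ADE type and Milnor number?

The Hessian of f at 0 has rank 0. Corank 2; j^3 = -x^3 is a perfect cube, so E-series; the 5-jet and mu = 8 give E_8.

Type E_{8}, Milnor number mu = 8.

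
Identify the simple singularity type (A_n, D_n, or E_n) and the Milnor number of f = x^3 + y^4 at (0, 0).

The Hessian of f at 0 has rank 0. Corank 2; j^3 = x^3 is a perfect cube, so E-series; the 4-jet and mu = 6 give E_6.

Type E_{6}, Milnor number mu = 6.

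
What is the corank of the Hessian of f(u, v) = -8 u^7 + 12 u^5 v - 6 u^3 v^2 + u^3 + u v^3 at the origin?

The Hessian at 0 is [[0, 0], [0, 0]] of rank 0; hence corank 2.

2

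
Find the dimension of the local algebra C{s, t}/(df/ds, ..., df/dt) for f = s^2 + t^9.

8

The Hessian of f at 0 is [[2, 0], [0, 0]] with rank 1, so corank 1. A Groebner basis of the Jacobian ideal J(f) in C{s,t} is {t^8, s}; counting standard monomials gives mu = 8. Corank 1: A-series; mu = 8 gives A_8.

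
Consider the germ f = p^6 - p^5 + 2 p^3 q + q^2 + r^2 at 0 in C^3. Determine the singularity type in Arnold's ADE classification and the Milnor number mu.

Type A_4, Milnor number mu = 4.

The Hessian of f at 0 is [[0, 0, 0], [0, 2, 0], [0, 0, 2]] with rank 2, so corank 1. A Groebner basis of the Jacobian ideal J(f) in C{p,q,r} is {p^3 + q, p*q, q^2, r}; counting standard monomials gives mu = 4. Corank 1: A-series; mu = 4 gives A_4.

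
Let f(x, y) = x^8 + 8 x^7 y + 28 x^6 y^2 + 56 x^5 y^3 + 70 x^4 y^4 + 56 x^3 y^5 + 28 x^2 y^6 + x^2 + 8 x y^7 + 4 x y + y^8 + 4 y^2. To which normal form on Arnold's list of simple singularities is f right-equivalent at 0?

A_7

The Hessian of f at 0 has rank 1. Corank 1: A-series; mu = 7 gives A_7.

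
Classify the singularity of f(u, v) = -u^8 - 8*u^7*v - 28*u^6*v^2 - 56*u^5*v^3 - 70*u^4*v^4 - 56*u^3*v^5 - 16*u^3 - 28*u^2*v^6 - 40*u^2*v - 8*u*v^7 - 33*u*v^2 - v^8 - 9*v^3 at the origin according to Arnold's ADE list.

D_9

The Hessian of f at 0 has rank 0. Corank 2; j^3 = -(u + v)*(4*u + 3*v)^2 has shape L^2 M (L != M), so D-series; mu = 9 gives D_9.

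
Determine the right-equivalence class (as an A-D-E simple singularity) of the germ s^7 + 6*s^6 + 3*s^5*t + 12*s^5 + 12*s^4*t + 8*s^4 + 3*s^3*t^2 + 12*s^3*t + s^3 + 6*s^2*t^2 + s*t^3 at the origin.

E7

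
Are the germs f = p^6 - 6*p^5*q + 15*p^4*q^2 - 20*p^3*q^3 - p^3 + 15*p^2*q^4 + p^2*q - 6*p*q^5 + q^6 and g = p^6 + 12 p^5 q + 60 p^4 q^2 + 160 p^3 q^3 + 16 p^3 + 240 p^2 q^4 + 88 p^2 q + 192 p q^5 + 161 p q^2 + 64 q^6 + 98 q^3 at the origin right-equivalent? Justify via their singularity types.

Yes.

The Hessian of f at 0 is [[0, 0], [0, 0]] with rank 0, so corank 2. A Groebner basis of the Jacobian ideal J(f) in C{p,q} is {p*q/6 + q^5, p*q^2, p^2 - p*q}; counting standard monomials gives mu = 7. Corank 2; j^3 = -p^2*(p - q) has shape L^2 M (L != M), so D-series; mu = 7 gives D_7. The Hessian of g at 0 is [[0, 0], [0, 0]] with rank 0, so corank 2. A Groebner basis of the Jacobian ideal J(g) in C{p,q} is {-2048*p*q/3 + q^5 - 3584*q^2/3, p*q^2 + 7*q^3/4, p^2 + 15*p*q/4 + 7*q^2/2}; counting standard monomials gives mu = 7. Corank 2; j^3 = (p + 2*q)*(4*p + 7*q)^2 has shape L^2 M (L != M), so D-series; mu = 7 gives D_7. Both have type D_7, hence right-equivalent.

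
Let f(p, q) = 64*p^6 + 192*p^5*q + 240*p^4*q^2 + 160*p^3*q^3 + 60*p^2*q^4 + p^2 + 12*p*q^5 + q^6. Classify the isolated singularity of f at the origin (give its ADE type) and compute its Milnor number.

Type A5, Milnor number mu = 5.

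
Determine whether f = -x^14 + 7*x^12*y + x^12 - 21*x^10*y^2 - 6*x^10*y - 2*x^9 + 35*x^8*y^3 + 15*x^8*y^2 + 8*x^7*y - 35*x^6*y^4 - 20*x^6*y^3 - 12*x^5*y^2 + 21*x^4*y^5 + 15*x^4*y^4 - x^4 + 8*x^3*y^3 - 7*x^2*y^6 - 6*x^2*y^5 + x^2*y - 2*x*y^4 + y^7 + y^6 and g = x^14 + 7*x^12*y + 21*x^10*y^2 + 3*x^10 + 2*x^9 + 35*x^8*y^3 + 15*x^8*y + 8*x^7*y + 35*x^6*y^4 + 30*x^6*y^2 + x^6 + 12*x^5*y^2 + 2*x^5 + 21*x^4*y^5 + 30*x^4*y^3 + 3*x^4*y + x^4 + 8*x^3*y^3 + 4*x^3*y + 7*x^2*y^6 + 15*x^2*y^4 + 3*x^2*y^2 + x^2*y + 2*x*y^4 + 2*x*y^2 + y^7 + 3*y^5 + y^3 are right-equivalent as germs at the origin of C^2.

No.

The Hessian of f at 0 has rank 0. Corank 2; j^3 = x^2*y has shape L^2 M (L != M), so D-series; mu = 7 gives D_7. The Hessian of g at 0 has rank 0. Corank 2; j^3 = y*(x + y)^2 has shape L^2 M (L != M), so D-series; mu = 6 gives D_6. f is D_7 but g is D_6, hence not right-equivalent.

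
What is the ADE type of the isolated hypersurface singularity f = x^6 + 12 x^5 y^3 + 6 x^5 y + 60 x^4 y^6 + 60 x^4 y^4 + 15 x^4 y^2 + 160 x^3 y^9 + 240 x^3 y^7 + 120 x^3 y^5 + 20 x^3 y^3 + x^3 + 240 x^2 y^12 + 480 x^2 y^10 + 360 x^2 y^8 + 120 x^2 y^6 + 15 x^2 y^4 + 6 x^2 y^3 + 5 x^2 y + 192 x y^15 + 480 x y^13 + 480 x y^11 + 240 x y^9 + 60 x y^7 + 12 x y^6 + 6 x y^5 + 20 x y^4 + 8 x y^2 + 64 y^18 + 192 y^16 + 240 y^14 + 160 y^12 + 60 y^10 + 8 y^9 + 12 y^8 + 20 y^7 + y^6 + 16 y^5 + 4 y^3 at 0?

The Hessian of f at 0 has rank 0. Corank 2; j^3 = (x + y)*(x + 2*y)^2 has shape L^2 M (L != M), so D-series; mu = 7 gives D_7.

D_7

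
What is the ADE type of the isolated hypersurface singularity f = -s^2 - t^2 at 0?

A1

The Hessian of f at 0 is [[-2, 0], [0, -2]] with rank 2, so corank 0. A Groebner basis of the Jacobian ideal J(f) in C{s,t} is {s, t}; counting standard monomials gives mu = 1. Corank 0: nondegenerate Morse point, so A_1.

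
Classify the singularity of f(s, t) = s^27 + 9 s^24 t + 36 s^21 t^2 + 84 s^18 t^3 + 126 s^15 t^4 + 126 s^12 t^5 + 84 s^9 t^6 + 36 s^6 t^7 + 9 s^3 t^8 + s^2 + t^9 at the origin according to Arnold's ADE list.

A_8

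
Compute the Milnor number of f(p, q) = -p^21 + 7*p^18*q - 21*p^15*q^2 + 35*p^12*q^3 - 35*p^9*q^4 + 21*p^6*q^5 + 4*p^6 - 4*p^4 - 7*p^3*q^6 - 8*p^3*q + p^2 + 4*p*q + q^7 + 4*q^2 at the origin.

6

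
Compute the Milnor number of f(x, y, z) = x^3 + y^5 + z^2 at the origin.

8

The Hessian of f at 0 is [[0, 0, 0], [0, 0, 0], [0, 0, 2]] with rank 1, so corank 2. A Groebner basis of the Jacobian ideal J(f) in C{x,y,z} is {y^4, x^2, z}; counting standard monomials gives mu = 8. Corank 2; j^3 = x^3 is a perfect cube, so E-series; the 5-jet and mu = 8 give E_8.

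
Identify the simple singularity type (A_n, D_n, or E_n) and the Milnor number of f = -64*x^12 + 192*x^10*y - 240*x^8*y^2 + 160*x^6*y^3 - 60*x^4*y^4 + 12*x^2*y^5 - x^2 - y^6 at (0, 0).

Type A5, Milnor number mu = 5.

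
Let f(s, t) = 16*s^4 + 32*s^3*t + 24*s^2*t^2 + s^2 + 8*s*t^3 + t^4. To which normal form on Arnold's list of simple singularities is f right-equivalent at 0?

The Hessian of f at 0 is [[2, 0], [0, 0]] with rank 1, so corank 1. A Groebner basis of the Jacobian ideal J(f) in C{s,t} is {t^3, s}; counting standard monomials gives mu = 3. Corank 1: A-series; mu = 3 gives A_3.

A_3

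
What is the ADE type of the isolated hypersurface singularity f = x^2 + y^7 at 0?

A_6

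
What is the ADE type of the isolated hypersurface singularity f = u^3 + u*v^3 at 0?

The Hessian of f at 0 is [[0, 0], [0, 0]] with rank 0, so corank 2. A Groebner basis of the Jacobian ideal J(f) in C{u,v} is {u^3, u*v^2, 3*u^2 + v^3}; counting standard monomials gives mu = 7. Corank 2; j^3 = u^3 is a perfect cube, so E-series; the 4-jet and mu = 7 give E_7.

E_{7}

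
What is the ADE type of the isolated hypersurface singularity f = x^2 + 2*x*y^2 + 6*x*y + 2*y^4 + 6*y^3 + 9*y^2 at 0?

A_3

The Hessian of f at 0 has rank 1. Corank 1: A-series; mu = 3 gives A_3.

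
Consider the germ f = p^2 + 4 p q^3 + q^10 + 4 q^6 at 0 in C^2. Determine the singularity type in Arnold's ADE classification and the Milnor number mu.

The Hessian of f at 0 is [[2, 0], [0, 0]] with rank 1, so corank 1. A Groebner basis of the Jacobian ideal J(f) in C{p,q} is {p^3, p/2 + q^3}; counting standard monomials gives mu = 9. Corank 1: A-series; mu = 9 gives A_9.

Type A_9, Milnor number mu = 9.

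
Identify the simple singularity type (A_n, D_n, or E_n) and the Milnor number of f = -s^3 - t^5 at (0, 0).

Type E_{8}, Milnor number mu = 8.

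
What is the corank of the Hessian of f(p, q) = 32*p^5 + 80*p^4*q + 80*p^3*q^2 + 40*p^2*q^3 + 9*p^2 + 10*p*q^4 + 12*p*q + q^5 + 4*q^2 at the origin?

1

Hessian at 0 has rank 1.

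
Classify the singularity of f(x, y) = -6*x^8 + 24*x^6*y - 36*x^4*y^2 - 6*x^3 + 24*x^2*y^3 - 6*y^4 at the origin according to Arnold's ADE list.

The Hessian of f at 0 has rank 0. Corank 2; j^3 = -6*x^3 is a perfect cube, so E-series; the 4-jet and mu = 6 give E_6.

E_{6}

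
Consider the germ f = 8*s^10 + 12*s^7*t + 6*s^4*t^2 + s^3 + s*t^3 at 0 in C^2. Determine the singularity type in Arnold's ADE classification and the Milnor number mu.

The Hessian of f at 0 is [[0, 0], [0, 0]] with rank 0, so corank 2. A Groebner basis of the Jacobian ideal J(f) in C{s,t} is {s^3, s*t^2, 3*s^2 + t^3}; counting standard monomials gives mu = 7. Corank 2; j^3 = s^3 is a perfect cube, so E-series; the 4-jet and mu = 7 give E_7.

Type E7, Milnor number mu = 7.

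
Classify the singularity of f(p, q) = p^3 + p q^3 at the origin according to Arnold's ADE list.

E_{7}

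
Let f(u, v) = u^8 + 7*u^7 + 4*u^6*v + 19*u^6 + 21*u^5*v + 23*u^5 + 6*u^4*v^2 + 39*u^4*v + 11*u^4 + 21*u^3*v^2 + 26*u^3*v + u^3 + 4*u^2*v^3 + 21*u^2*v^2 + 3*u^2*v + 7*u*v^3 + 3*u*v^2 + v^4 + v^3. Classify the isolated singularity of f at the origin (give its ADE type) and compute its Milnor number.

The Hessian of f at 0 is [[0, 0], [0, 0]] with rank 0, so corank 2. A Groebner basis of the Jacobian ideal J(f) in C{u,v} is {3*u^2/2 + 3*u*v + v^4 - v^3/2 + 3*v^2/2, u^3 + v^3, u^2*v - u^2/2 - u*v - 5*v^3/6 - v^2/2, u^2/2 + u*v^2 + u*v + 5*v^3/6 + v^2/2}; counting standard monomials gives mu = 7. Corank 2; j^3 = (u + v)^3 is a perfect cube, so E-series; the 4-jet and mu = 7 give E_7.

Type E7, Milnor number mu = 7.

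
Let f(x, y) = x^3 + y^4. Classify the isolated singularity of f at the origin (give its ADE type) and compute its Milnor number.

Type E_{6}, Milnor number mu = 6.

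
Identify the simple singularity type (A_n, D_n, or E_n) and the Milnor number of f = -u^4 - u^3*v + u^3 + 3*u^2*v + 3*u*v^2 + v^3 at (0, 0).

Type E_{7}, Milnor number mu = 7.

The Hessian of f at 0 has rank 0. Corank 2; j^3 = (u + v)^3 is a perfect cube, so E-series; the 4-jet and mu = 7 give E_7.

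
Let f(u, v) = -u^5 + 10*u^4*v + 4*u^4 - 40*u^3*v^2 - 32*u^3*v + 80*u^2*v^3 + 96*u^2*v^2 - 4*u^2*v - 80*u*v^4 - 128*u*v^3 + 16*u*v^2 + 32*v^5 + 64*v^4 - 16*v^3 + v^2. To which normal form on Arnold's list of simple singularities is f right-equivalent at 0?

A4

The Hessian of f at 0 has rank 1. Corank 1: A-series; mu = 4 gives A_4.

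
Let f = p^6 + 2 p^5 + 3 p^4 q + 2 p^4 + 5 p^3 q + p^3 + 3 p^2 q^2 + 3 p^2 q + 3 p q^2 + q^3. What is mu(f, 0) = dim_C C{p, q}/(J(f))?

The Hessian of f at 0 is [[0, 0], [0, 0]] with rank 0, so corank 2. A Groebner basis of the Jacobian ideal J(f) in C{p,q} is {3*p^2 + 6*p*q + q^4 + q^3 + 3*q^2, p^3 - 12*p^2 - 24*p*q - 3*q^3 - 12*q^2, p^2*q + 9*p^2 + 18*p*q + 2*q^3 + 9*q^2, -5*p^2 + p*q^2 - 10*p*q - 2*q^3/3 - 5*q^2}; counting standard monomials gives mu = 7. Corank 2; j^3 = (p + q)^3 is a perfect cube, so E-series; the 4-jet and mu = 7 give E_7.

7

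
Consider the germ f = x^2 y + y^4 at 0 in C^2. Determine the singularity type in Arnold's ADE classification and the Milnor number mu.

Type D_5, Milnor number mu = 5.

The Hessian of f at 0 is [[0, 0], [0, 0]] with rank 0, so corank 2. A Groebner basis of the Jacobian ideal J(f) in C{x,y} is {x^3, x^2/4 + y^3, x*y}; counting standard monomials gives mu = 5. Corank 2; j^3 = x^2*y has shape L^2 M (L != M), so D-series; mu = 5 gives D_5.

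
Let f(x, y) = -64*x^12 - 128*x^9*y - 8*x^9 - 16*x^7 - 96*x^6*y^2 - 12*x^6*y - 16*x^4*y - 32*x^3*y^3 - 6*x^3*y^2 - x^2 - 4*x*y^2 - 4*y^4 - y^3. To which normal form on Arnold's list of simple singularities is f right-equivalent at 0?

A_{2}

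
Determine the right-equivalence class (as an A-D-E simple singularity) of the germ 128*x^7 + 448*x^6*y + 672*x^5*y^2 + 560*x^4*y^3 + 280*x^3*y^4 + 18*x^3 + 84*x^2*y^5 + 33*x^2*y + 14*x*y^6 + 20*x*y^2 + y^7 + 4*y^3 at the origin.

D_{8}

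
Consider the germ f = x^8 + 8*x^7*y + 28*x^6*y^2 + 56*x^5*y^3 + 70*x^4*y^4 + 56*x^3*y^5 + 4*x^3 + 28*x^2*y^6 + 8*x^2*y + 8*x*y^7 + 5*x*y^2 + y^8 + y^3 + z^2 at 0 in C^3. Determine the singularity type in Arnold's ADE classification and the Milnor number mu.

Type D9, Milnor number mu = 9.

The Hessian of f at 0 has rank 1. Corank 2; j^3 = (x + y)*(2*x + y)^2 has shape L^2 M (L != M), so D-series; mu = 9 gives D_9.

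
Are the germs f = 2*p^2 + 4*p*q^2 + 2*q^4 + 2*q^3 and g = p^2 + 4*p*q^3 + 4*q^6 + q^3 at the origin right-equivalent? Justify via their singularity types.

Yes.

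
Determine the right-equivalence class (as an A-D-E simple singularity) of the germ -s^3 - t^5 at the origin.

E8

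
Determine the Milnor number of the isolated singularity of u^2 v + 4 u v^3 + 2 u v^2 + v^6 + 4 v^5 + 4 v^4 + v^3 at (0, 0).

7

The Hessian of f at 0 has rank 0. Corank 2; j^3 = v*(u + v)^2 has shape L^2 M (L != M), so D-series; mu = 7 gives D_7.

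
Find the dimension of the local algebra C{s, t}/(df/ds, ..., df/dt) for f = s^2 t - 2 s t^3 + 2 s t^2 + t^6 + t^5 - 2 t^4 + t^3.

7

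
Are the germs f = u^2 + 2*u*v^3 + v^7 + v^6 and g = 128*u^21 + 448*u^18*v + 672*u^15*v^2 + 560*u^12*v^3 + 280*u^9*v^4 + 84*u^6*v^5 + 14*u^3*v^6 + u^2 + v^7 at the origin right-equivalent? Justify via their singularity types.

Yes.

The Hessian of f at 0 has rank 1. Corank 1: A-series; mu = 6 gives A_6. The Hessian of g at 0 has rank 1. Corank 1: A-series; mu = 6 gives A_6. Both have type A_6, hence right-equivalent.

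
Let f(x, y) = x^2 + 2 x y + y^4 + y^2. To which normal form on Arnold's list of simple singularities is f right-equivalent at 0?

A_{3}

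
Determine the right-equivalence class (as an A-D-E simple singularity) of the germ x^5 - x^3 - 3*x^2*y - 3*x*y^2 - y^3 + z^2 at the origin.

E_{8}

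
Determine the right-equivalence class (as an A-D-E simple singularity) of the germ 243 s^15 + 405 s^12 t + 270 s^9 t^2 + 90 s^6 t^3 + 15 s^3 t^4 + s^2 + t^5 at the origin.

The Hessian of f at 0 is [[2, 0], [0, 0]] with rank 1, so corank 1. A Groebner basis of the Jacobian ideal J(f) in C{s,t} is {t^4, s}; counting standard monomials gives mu = 4. Corank 1: A-series; mu = 4 gives A_4.

A4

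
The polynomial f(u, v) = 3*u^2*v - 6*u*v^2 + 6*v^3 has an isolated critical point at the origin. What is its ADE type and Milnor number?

Type D_{4}, Milnor number mu = 4.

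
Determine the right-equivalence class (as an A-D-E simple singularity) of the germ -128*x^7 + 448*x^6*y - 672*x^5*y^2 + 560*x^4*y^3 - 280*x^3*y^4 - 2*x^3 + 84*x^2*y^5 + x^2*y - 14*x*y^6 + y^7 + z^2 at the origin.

D_{8}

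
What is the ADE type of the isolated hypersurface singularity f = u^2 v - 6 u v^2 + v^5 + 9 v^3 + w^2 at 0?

The Hessian of f at 0 is [[0, 0, 0], [0, 0, 0], [0, 0, 2]] with rank 1, so corank 2. A Groebner basis of the Jacobian ideal J(f) in C{u,v,w} is {u^2/5 + v^4 - 9*v^2/5, u^3 - 27*v^3, u*v - 3*v^2, w}; counting standard monomials gives mu = 6. Corank 2; j^3 = v*(u - 3*v)^2 has shape L^2 M (L != M), so D-series; mu = 6 gives D_6.

D6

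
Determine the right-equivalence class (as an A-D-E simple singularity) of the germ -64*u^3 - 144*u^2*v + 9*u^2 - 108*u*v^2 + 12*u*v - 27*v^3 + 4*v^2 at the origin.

A_{2}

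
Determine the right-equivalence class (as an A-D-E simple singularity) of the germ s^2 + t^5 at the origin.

A_4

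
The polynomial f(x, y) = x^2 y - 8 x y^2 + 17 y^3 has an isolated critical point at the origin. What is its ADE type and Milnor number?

Type D_{4}, Milnor number mu = 4.

The Hessian of f at 0 is [[0, 0], [0, 0]] with rank 0, so corank 2. A Groebner basis of the Jacobian ideal J(f) in C{x,y} is {y^3, x^2 - 13*y^2, x*y - 4*y^2}; counting standard monomials gives mu = 4. Corank 2; j^3 = y*(x^2 - 8*x*y + 17*y^2) splits into three distinct lines over C (the quadratic factor has nonzero discriminant), so D_4.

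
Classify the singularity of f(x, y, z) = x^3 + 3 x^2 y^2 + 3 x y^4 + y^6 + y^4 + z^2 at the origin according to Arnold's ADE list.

E_6

The Hessian of f at 0 has rank 1. Corank 2; j^3 = x^3 is a perfect cube, so E-series; the 4-jet and mu = 6 give E_6.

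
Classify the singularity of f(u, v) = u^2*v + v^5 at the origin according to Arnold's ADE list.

D_6

The Hessian of f at 0 is [[0, 0], [0, 0]] with rank 0, so corank 2. A Groebner basis of the Jacobian ideal J(f) in C{u,v} is {u^2/5 + v^4, u^3, u*v}; counting standard monomials gives mu = 6. Corank 2; j^3 = u^2*v has shape L^2 M (L != M), so D-series; mu = 6 gives D_6.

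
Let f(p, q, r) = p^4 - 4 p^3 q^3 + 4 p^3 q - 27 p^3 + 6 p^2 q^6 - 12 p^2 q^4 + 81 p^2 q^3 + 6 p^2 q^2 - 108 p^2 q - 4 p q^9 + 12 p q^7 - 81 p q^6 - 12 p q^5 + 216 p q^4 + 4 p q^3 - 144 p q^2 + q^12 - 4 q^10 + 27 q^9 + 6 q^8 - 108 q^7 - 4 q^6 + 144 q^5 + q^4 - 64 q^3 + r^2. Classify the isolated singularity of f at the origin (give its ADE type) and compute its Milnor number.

The Hessian of f at 0 has rank 1. Corank 2; j^3 = -(3*p + 4*q)^3 is a perfect cube, so E-series; the 4-jet and mu = 6 give E_6.

Type E_{6}, Milnor number mu = 6.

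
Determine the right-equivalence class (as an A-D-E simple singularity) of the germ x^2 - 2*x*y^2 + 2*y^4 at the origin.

The Hessian of f at 0 is [[2, 0], [0, 0]] with rank 1, so corank 1. A Groebner basis of the Jacobian ideal J(f) in C{x,y} is {x^2, x*y, -x + y^2}; counting standard monomials gives mu = 3. Corank 1: A-series; mu = 3 gives A_3.

A3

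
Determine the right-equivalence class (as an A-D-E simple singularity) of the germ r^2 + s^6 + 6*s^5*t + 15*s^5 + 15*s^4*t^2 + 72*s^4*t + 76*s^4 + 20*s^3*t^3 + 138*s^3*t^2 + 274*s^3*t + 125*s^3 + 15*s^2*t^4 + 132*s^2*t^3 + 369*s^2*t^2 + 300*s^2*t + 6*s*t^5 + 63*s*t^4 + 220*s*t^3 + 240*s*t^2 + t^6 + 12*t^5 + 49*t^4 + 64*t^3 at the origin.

E_{6}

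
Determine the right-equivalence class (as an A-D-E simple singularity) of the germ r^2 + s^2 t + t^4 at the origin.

D_5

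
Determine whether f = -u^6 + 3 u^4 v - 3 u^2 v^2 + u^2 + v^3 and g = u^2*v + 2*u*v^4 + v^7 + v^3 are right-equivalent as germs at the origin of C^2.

The Hessian of f at 0 has rank 1. Corank 1: A-series; mu = 2 gives A_2. The Hessian of g at 0 has rank 0. Corank 2; j^3 = v*(u^2 + v^2) splits into three distinct lines over C (the quadratic factor has nonzero discriminant), so D_4. f is A_2 but g is D_4, hence not right-equivalent.

No.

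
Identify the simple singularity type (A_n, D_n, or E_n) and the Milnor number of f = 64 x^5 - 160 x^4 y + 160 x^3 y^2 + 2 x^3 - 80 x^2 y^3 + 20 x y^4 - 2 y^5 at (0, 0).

Type E_{8}, Milnor number mu = 8.

The Hessian of f at 0 is [[0, 0], [0, 0]] with rank 0, so corank 2. A Groebner basis of the Jacobian ideal J(f) in C{x,y} is {y^5, x*y^3 - y^4/8, x^2}; counting standard monomials gives mu = 8. Corank 2; j^3 = 2*x^3 is a perfect cube, so E-series; the 5-jet and mu = 8 give E_8.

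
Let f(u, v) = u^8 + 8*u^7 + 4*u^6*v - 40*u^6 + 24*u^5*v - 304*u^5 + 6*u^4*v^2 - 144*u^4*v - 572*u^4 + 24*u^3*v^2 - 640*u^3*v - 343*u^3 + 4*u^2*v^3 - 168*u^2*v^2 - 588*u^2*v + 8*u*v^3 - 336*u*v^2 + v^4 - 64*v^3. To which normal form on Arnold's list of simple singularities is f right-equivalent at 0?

E6

The Hessian of f at 0 has rank 0. Corank 2; j^3 = -(7*u + 4*v)^3 is a perfect cube, so E-series; the 4-jet and mu = 6 give E_6.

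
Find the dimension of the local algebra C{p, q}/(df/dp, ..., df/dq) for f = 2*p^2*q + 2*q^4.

5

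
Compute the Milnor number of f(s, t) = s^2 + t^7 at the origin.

6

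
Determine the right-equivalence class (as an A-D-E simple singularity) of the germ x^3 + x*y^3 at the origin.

E7

The Hessian of f at 0 has rank 0. Corank 2; j^3 = x^3 is a perfect cube, so E-series; the 4-jet and mu = 7 give E_7.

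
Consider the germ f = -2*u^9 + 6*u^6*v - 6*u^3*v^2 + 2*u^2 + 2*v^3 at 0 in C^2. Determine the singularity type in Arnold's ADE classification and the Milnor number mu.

Type A2, Milnor number mu = 2.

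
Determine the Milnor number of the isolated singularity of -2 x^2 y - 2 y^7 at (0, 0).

The Hessian of f at 0 is [[0, 0], [0, 0]] with rank 0, so corank 2. A Groebner basis of the Jacobian ideal J(f) in C{x,y} is {x^2/7 + y^6, x^3, x*y}; counting standard monomials gives mu = 8. Corank 2; j^3 = -2*x^2*y has shape L^2 M (L != M), so D-series; mu = 8 gives D_8.

8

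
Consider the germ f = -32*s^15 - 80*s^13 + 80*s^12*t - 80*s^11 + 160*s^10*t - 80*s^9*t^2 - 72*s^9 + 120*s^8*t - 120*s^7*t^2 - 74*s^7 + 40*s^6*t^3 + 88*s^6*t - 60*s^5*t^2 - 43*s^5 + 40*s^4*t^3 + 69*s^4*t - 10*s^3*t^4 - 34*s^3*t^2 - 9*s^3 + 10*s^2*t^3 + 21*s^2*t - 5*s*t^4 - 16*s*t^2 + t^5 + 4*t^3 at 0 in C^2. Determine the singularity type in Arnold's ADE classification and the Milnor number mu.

The Hessian of f at 0 is [[0, 0], [0, 0]] with rank 0, so corank 2. A Groebner basis of the Jacobian ideal J(f) in C{s,t} is {243*s*t/101 + t^4 - 162*t^2/101, s*t^2 - 2*t^3/3, s^2 - 409*s*t/303 + 46*t^2/101}; counting standard monomials gives mu = 6. Corank 2; j^3 = -(s - t)*(3*s - 2*t)^2 has shape L^2 M (L != M), so D-series; mu = 6 gives D_6.

Type D_{6}, Milnor number mu = 6.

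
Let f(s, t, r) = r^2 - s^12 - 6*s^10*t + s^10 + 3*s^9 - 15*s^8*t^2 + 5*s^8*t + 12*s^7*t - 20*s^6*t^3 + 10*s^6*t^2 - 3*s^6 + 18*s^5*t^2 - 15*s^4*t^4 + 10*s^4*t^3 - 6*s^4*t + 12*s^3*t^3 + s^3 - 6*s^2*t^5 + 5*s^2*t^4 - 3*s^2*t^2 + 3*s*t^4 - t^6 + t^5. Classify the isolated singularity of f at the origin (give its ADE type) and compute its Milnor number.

Type E8, Milnor number mu = 8.

The Hessian of f at 0 is [[0, 0, 0], [0, 0, 0], [0, 0, 2]] with rank 1, so corank 2. A Groebner basis of the Jacobian ideal J(f) in C{s,t,r} is {t^4, s^3, -s^2/2 + s*t^2, r}; counting standard monomials gives mu = 8. Corank 2; j^3 = s^3 is a perfect cube, so E-series; the 5-jet and mu = 8 give E_8.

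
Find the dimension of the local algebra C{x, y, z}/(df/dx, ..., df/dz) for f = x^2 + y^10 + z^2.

The Hessian of f at 0 has rank 2. Corank 1: A-series; mu = 9 gives A_9.

9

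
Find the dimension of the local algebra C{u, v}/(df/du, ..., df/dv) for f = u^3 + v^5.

8

The Hessian of f at 0 has rank 0. Corank 2; j^3 = u^3 is a perfect cube, so E-series; the 5-jet and mu = 8 give E_8.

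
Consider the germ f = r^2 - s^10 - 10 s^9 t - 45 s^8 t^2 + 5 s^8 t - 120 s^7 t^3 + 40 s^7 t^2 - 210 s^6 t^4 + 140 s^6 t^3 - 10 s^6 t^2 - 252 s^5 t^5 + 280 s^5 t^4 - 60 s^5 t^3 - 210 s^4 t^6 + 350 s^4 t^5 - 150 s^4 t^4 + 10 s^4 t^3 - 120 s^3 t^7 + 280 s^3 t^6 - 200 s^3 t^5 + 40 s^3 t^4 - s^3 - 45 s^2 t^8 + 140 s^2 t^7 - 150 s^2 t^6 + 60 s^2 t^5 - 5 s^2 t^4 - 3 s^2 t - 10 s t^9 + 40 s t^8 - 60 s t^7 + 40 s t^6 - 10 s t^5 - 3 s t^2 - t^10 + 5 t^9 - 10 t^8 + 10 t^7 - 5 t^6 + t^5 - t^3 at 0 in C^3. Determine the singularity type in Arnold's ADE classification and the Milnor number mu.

Type E_8, Milnor number mu = 8.

The Hessian of f at 0 is [[0, 0, 0], [0, 0, 0], [0, 0, 2]] with rank 1, so corank 2. A Groebner basis of the Jacobian ideal J(f) in C{s,t,r} is {t^4, s^2 + 2*s*t + t^2, r}; counting standard monomials gives mu = 8. Corank 2; j^3 = -(s + t)^3 is a perfect cube, so E-series; the 5-jet and mu = 8 give E_8.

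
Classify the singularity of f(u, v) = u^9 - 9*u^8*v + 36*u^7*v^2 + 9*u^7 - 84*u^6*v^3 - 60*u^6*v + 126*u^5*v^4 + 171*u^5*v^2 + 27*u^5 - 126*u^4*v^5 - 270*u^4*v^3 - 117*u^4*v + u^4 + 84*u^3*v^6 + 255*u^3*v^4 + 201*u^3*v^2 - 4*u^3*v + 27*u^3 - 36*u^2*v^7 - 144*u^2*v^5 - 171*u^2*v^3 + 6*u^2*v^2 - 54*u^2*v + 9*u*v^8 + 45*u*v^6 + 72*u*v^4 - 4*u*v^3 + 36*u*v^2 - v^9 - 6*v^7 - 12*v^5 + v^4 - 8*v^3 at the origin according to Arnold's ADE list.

E_{6}

The Hessian of f at 0 has rank 0. Corank 2; j^3 = (3*u - 2*v)^3 is a perfect cube, so E-series; the 4-jet and mu = 6 give E_6.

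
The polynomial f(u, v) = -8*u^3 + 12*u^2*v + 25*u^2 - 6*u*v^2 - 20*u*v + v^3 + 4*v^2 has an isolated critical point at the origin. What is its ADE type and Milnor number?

Type A_{2}, Milnor number mu = 2.

The Hessian of f at 0 is [[50, -20], [-20, 8]] with rank 1, so corank 1. A Groebner basis of the Jacobian ideal J(f) in C{u,v} is {v^2, u - 2*v/5}; counting standard monomials gives mu = 2. Corank 1: A-series; mu = 2 gives A_2.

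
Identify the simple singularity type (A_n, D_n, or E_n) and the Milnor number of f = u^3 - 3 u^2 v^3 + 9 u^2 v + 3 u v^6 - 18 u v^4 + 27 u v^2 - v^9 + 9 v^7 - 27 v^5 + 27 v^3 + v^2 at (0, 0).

Type A_{2}, Milnor number mu = 2.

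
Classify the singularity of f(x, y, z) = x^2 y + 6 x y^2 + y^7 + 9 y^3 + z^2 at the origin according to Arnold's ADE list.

D_{8}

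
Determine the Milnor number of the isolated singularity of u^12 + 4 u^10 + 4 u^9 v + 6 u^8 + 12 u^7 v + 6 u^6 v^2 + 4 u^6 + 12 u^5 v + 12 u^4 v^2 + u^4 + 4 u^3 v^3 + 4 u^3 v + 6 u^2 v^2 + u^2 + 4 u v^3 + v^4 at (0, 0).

The Hessian of f at 0 has rank 1. Corank 1: A-series; mu = 3 gives A_3.

3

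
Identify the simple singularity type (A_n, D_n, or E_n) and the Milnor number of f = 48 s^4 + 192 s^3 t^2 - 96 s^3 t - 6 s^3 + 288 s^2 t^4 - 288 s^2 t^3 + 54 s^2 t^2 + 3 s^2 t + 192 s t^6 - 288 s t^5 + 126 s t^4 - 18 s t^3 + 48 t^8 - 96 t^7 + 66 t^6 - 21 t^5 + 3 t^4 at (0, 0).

Type D_{5}, Milnor number mu = 5.

The Hessian of f at 0 has rank 0. Corank 2; j^3 = -3*s^2*(2*s - t) has shape L^2 M (L != M), so D-series; mu = 5 gives D_5.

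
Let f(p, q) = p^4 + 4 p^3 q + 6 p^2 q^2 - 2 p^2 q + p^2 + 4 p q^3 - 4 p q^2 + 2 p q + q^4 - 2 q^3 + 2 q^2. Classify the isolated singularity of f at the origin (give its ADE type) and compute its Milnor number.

The Hessian of f at 0 is [[2, 2], [2, 4]] with rank 2, so corank 0. A Groebner basis of the Jacobian ideal J(f) in C{p,q} is {p, q}; counting standard monomials gives mu = 1. Corank 0: nondegenerate Morse point, so A_1.

Type A_1, Milnor number mu = 1.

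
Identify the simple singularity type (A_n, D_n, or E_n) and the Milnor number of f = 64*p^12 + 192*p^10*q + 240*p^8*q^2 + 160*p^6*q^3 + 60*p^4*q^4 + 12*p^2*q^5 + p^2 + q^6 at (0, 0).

Type A_{5}, Milnor number mu = 5.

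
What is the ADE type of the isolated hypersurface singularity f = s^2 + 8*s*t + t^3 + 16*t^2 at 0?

The Hessian of f at 0 has rank 1. Corank 1: A-series; mu = 2 gives A_2.

A_{2}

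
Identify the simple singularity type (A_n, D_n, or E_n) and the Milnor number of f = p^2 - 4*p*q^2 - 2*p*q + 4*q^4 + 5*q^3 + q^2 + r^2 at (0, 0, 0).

The Hessian of f at 0 is [[2, -2, 0], [-2, 2, 0], [0, 0, 2]] with rank 2, so corank 1. A Groebner basis of the Jacobian ideal J(f) in C{p,q,r} is {q^2, p - q, r}; counting standard monomials gives mu = 2. Corank 1: A-series; mu = 2 gives A_2.

Type A2, Milnor number mu = 2.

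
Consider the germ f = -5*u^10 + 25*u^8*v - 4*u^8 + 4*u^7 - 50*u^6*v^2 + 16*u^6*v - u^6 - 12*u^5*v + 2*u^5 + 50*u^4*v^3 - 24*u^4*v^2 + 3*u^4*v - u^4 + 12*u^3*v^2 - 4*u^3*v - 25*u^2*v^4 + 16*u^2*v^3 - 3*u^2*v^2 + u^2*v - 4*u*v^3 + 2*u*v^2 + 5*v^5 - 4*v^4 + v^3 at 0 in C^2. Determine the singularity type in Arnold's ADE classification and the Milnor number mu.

Type D_{6}, Milnor number mu = 6.

The Hessian of f at 0 has rank 0. Corank 2; j^3 = v*(u + v)^2 has shape L^2 M (L != M), so D-series; mu = 6 gives D_6.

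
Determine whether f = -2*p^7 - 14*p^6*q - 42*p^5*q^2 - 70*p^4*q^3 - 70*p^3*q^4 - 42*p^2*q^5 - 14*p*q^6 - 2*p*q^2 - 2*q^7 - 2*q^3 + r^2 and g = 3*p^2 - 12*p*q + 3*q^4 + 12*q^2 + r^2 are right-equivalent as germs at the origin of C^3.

No.

The Hessian of f at 0 has rank 1. Corank 2; j^3 = -2*q^2*(p + q) has shape L^2 M (L != M), so D-series; mu = 8 gives D_8. The Hessian of g at 0 has rank 2. Corank 1: A-series; mu = 3 gives A_3. f is D_8 but g is A_3, hence not right-equivalent.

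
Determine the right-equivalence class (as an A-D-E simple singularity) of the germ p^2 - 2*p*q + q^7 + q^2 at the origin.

A_6

The Hessian of f at 0 is [[2, -2], [-2, 2]] with rank 1, so corank 1. A Groebner basis of the Jacobian ideal J(f) in C{p,q} is {q^6, p - q}; counting standard monomials gives mu = 6. Corank 1: A-series; mu = 6 gives A_6.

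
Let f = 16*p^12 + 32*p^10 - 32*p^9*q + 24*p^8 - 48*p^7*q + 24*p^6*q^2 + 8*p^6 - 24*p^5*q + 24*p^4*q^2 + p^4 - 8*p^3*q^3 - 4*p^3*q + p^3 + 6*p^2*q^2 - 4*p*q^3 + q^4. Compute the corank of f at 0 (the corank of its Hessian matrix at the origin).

2

Hessian at 0 has rank 0.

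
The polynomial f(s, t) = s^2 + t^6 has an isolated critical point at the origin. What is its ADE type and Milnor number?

Type A5, Milnor number mu = 5.

The Hessian of f at 0 is [[2, 0], [0, 0]] with rank 1, so corank 1. A Groebner basis of the Jacobian ideal J(f) in C{s,t} is {t^5, s}; counting standard monomials gives mu = 5. Corank 1: A-series; mu = 5 gives A_5.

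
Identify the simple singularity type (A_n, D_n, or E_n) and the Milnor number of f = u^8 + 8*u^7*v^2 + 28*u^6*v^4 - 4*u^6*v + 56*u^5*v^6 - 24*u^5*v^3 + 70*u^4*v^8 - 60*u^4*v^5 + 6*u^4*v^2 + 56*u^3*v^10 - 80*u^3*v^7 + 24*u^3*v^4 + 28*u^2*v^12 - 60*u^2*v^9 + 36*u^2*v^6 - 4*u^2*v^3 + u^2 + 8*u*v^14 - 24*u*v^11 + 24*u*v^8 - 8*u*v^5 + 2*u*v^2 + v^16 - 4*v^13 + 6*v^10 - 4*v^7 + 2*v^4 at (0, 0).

The Hessian of f at 0 is [[2, 0], [0, 0]] with rank 1, so corank 1. A Groebner basis of the Jacobian ideal J(f) in C{u,v} is {u^2, u*v, u + v^2}; counting standard monomials gives mu = 3. Corank 1: A-series; mu = 3 gives A_3.

Type A_3, Milnor number mu = 3.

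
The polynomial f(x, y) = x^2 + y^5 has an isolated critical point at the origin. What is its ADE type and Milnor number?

The Hessian of f at 0 has rank 1. Corank 1: A-series; mu = 4 gives A_4.

Type A4, Milnor number mu = 4.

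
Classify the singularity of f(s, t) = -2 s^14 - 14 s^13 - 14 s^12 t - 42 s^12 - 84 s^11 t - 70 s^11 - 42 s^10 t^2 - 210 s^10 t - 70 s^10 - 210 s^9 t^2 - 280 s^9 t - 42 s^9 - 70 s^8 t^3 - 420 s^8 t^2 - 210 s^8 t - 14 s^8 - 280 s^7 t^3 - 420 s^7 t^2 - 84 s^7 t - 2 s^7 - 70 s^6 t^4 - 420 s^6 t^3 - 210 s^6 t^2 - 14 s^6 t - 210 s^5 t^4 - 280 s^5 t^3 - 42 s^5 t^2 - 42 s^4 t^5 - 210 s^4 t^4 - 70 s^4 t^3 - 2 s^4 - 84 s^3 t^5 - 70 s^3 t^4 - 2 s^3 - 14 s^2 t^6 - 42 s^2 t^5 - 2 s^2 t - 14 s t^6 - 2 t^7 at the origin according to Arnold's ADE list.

The Hessian of f at 0 has rank 0. Corank 2; j^3 = -2*s^2*(s + t) has shape L^2 M (L != M), so D-series; mu = 8 gives D_8.

D8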